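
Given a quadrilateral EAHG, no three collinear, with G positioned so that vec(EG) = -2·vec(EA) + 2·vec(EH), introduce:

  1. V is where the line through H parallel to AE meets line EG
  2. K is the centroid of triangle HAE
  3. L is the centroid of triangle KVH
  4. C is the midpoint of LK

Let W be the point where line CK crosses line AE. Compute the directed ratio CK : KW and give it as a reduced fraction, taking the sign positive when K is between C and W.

CK:KW = 2/3

Assign E = (0, 0), A = (1, 0), H = (0, 1), G = (-2, 2) — the answer is frame-independent, so this choice is without loss of generality.
1. V is where the line through H parallel to AE meets line EG ⇒ V = (-1, 1)
2. K is the centroid of triangle HAE ⇒ K = (1/3, 1/3)
3. L is the centroid of triangle KVH ⇒ L = (-2/9, 7/9)
4. C is the midpoint of LK ⇒ C = (1/18, 5/9)
line CK meets AE at W = (3/4, 0)
K = C + t·(W−C) with t = 2/5, so CK:KW = 2/5:3/5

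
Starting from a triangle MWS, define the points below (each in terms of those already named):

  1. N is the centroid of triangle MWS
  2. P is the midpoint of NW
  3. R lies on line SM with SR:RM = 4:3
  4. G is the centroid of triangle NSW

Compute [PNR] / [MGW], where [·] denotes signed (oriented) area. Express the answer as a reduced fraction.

[PNR]:[MGW] = -3/56

Work in coordinates with M = (0, 0), W = (1, 0), S = (0, 1).
1. N is the centroid of triangle MWS ⇒ N = (1/3, 1/3)
2. P is the midpoint of NW ⇒ P = (2/3, 1/6)
3. R lies on line SM with SR:RM = 4:3 ⇒ R = (0, 3/7)
4. G is the centroid of triangle NSW ⇒ G = (4/9, 4/9)
2·[PNR] = 1/42, 2·[MGW] = -4/9
[PNR]:[MGW] = 1/42:-4/9 = -3/56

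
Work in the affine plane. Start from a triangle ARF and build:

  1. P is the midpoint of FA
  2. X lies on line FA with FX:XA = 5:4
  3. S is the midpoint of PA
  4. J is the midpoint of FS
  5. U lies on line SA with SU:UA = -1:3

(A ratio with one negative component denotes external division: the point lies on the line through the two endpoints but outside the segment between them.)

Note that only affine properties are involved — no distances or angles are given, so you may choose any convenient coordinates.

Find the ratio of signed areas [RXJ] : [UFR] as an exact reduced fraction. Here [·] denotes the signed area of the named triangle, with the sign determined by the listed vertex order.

[RXJ]:[UFR] = 13/45

Choose coordinates A = (0, 0), R = (1, 0), F = (0, 1).
1. P is the midpoint of FA ⇒ P = (0, 1/2)
2. X lies on line FA with FX:XA = 5:4 ⇒ X = (0, 4/9)
3. S is the midpoint of PA ⇒ S = (0, 1/4)
4. J is the midpoint of FS ⇒ J = (0, 5/8)
5. U lies on line SA with SU:UA = -1:3 ⇒ U = (0, 3/8)
2·[RXJ] = -13/72, 2·[UFR] = -5/8
[RXJ]:[UFR] = -13/72:-5/8 = 13/45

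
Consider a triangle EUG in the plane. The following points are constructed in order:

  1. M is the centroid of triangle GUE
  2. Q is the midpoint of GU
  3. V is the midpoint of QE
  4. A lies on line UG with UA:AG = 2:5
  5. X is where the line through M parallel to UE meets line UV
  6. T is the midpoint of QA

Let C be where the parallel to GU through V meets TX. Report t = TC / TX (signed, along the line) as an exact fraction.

t = 3/4

Work in coordinates with E = (0, 0), U = (1, 0), G = (0, 1).
1. M is the centroid of triangle GUE ⇒ M = (1/3, 1/3)
2. Q is the midpoint of GU ⇒ Q = (1/2, 1/2)
3. V is the midpoint of QE ⇒ V = (1/4, 1/4)
4. A lies on line UG with UA:AG = 2:5 ⇒ A = (5/7, 2/7)
5. X is where the line through M parallel to UE meets line UV ⇒ X = (0, 1/3)
6. T is the midpoint of QA ⇒ T = (17/28, 11/28)
through V parallel to GU: direction (1, -1); meets TX at C = (17/112, 39/112)
C = T + t·(X−T) with t = 3/4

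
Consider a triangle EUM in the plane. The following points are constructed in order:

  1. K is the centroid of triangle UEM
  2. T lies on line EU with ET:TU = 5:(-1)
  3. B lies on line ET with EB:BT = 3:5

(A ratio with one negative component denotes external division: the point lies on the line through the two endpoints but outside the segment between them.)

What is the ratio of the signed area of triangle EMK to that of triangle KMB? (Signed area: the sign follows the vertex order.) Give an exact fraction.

Choose coordinates E = (0, 0), U = (1, 0), M = (0, 1).
1. K is the centroid of triangle UEM ⇒ K = (1/3, 1/3)
2. T lies on line EU with ET:TU = 5:(-1) ⇒ T = (5/4, 0)
3. B lies on line ET with EB:BT = 3:5 ⇒ B = (15/32, 0)
2·[EMK] = -1/3, 2·[KMB] = 1/48
[EMK]:[KMB] = -1/3:1/48 = -16

[EMK]:[KMB] = -16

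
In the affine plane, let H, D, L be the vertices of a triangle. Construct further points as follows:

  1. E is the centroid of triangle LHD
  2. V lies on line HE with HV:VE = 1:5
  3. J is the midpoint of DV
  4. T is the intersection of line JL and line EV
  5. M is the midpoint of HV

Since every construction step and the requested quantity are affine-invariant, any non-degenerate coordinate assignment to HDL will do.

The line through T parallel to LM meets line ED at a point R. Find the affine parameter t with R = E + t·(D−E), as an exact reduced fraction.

Choose coordinates H = (0, 0), D = (1, 0), L = (0, 1).
1. E is the centroid of triangle LHD ⇒ E = (1/3, 1/3)
2. V lies on line HE with HV:VE = 1:5 ⇒ V = (1/18, 1/18)
3. J is the midpoint of DV ⇒ J = (19/36, 1/36)
4. T is the intersection of line JL and line EV ⇒ T = (19/54, 19/54)
5. M is the midpoint of HV ⇒ M = (1/36, 1/36)
through T parallel to LM: direction (1/36, -35/36); meets ED at R = (73/207, 67/207)
R = E + t·(D−E) with t = 2/69

t = 2/69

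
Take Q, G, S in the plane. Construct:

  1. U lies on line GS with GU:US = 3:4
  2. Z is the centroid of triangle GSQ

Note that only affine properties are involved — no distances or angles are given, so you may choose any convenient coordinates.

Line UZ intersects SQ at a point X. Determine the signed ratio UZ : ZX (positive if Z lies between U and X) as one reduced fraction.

Assign Q = (0, 0), G = (1, 0), S = (0, 1) — the answer is frame-independent, so this choice is without loss of generality.
1. U lies on line GS with GU:US = 3:4 ⇒ U = (4/7, 3/7)
2. Z is the centroid of triangle GSQ ⇒ Z = (1/3, 1/3)
line UZ meets SQ at X = (0, 1/5)
Z = U + t·(X−U) with t = 5/12, so UZ:ZX = 5/12:7/12

UZ:ZX = 5/7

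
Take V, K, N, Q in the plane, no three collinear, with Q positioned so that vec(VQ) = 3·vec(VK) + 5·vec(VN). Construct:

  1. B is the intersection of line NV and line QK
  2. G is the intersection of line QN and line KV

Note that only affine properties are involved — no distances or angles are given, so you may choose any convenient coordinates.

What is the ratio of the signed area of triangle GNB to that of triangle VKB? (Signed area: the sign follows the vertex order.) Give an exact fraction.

[GNB]:[VKB] = 21/20

Work in coordinates with V = (0, 0), K = (1, 0), N = (0, 1), Q = (3, 5).
1. B is the intersection of line NV and line QK ⇒ B = (0, -5/2)
2. G is the intersection of line QN and line KV ⇒ G = (-3/4, 0)
2·[GNB] = -21/8, 2·[VKB] = -5/2
[GNB]:[VKB] = -21/8:-5/2 = 21/20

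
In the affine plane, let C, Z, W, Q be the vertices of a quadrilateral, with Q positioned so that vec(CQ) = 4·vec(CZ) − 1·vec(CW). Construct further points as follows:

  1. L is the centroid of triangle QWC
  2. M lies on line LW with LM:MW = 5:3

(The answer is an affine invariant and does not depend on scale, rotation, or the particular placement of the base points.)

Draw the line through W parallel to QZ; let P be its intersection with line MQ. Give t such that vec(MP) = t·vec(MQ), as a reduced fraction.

Assign C = (0, 0), Z = (1, 0), W = (0, 1), Q = (4, -1) — the answer is frame-independent, so this choice is without loss of generality.
1. L is the centroid of triangle QWC ⇒ L = (4/3, 0)
2. M lies on line LW with LM:MW = 5:3 ⇒ M = (1/2, 5/8)
through W parallel to QZ: direction (-3, 1); meets MQ at P = (-12/11, 15/11)
P = M + t·(Q−M) with t = -5/11

t = -5/11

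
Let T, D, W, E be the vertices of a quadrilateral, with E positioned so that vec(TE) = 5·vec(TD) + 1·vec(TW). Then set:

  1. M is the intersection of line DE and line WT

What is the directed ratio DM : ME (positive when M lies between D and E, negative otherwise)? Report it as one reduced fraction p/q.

Assign T = (0, 0), D = (1, 0), W = (0, 1), E = (5, 1) — the answer is frame-independent, so this choice is without loss of generality.
1. M is the intersection of line DE and line WT ⇒ M = (0, -1/4)
M = D + t·(E−D) with t = -1/4, so DM:ME = t:(1−t) = -1/4:5/4

DM:ME = -1/5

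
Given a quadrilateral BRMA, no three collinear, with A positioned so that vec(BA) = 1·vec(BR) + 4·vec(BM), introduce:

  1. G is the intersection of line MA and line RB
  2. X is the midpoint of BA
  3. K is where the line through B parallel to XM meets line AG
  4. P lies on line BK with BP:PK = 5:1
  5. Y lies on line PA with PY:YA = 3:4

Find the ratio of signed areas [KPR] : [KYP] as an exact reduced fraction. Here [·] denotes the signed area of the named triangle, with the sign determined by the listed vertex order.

[KPR]:[KYP] = 7/3

Set B = (0, 0), R = (1, 0), M = (0, 1), A = (1, 4); any affine frame gives the same invariant.
1. G is the intersection of line MA and line RB ⇒ G = (-1/3, 0)
2. X is the midpoint of BA ⇒ X = (1/2, 2)
3. K is where the line through B parallel to XM meets line AG ⇒ K = (-1, -2)
4. P lies on line BK with BP:PK = 5:1 ⇒ P = (-5/6, -5/3)
5. Y lies on line PA with PY:YA = 3:4 ⇒ Y = (-1/21, 16/21)
2·[KPR] = -1/3, 2·[KYP] = -1/7
[KPR]:[KYP] = -1/3:-1/7 = 7/3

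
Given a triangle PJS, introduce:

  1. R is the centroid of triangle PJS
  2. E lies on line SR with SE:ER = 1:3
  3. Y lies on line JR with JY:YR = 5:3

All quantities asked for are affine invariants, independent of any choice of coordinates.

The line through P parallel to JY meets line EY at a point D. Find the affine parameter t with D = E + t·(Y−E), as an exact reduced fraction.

Set P = (0, 0), J = (1, 0), S = (0, 1); any affine frame gives the same invariant.
1. R is the centroid of triangle PJS ⇒ R = (1/3, 1/3)
2. E lies on line SR with SE:ER = 1:3 ⇒ E = (1/12, 5/6)
3. Y lies on line JR with JY:YR = 5:3 ⇒ Y = (7/12, 5/24)
through P parallel to JY: direction (-5/12, 5/24); meets EY at D = (5/4, -5/8)
D = E + t·(Y−E) with t = 7/3

t = 7/3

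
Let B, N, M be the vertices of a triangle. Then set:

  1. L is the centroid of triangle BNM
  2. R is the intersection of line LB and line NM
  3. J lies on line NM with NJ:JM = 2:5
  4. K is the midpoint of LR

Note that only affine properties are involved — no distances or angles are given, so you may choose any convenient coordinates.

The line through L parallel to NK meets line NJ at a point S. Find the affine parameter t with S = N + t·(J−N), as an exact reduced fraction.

Choose coordinates B = (0, 0), N = (1, 0), M = (0, 1).
1. L is the centroid of triangle BNM ⇒ L = (1/3, 1/3)
2. R is the intersection of line LB and line NM ⇒ R = (1/2, 1/2)
3. J lies on line NM with NJ:JM = 2:5 ⇒ J = (5/7, 2/7)
4. K is the midpoint of LR ⇒ K = (5/12, 5/12)
through L parallel to NK: direction (-7/12, 5/12); meets NJ at S = (3/2, -1/2)
S = N + t·(J−N) with t = -7/4

t = -7/4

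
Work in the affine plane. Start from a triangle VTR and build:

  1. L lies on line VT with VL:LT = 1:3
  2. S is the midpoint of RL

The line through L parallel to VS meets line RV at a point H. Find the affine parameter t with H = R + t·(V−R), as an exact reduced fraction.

Set V = (0, 0), T = (1, 0), R = (0, 1); any affine frame gives the same invariant.
1. L lies on line VT with VL:LT = 1:3 ⇒ L = (1/4, 0)
2. S is the midpoint of RL ⇒ S = (1/8, 1/2)
through L parallel to VS: direction (1/8, 1/2); meets RV at H = (0, -1)
H = R + t·(V−R) with t = 2

t = 2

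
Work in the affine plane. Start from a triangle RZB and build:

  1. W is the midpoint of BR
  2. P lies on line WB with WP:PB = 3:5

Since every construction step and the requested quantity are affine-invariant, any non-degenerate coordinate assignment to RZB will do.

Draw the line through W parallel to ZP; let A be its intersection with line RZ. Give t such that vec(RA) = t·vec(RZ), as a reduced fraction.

t = 8/11

Choose coordinates R = (0, 0), Z = (1, 0), B = (0, 1).
1. W is the midpoint of BR ⇒ W = (0, 1/2)
2. P lies on line WB with WP:PB = 3:5 ⇒ P = (0, 11/16)
through W parallel to ZP: direction (-1, 11/16); meets RZ at A = (8/11, 0)
A = R + t·(Z−R) with t = 8/11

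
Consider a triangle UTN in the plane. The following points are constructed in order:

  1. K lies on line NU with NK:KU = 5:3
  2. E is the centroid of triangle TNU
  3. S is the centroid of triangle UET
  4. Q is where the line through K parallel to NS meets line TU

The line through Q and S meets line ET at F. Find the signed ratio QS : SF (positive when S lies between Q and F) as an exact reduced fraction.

QS:SF = 23/16

Work in coordinates with U = (0, 0), T = (1, 0), N = (0, 1).
1. K lies on line NU with NK:KU = 5:3 ⇒ K = (0, 3/8)
2. E is the centroid of triangle TNU ⇒ E = (1/3, 1/3)
3. S is the centroid of triangle UET ⇒ S = (4/9, 1/9)
4. Q is where the line through K parallel to NS meets line TU ⇒ Q = (3/16, 0)
line QS meets ET at F = (43/69, 13/69)
S = Q + t·(F−Q) with t = 23/39, so QS:SF = 23/39:16/39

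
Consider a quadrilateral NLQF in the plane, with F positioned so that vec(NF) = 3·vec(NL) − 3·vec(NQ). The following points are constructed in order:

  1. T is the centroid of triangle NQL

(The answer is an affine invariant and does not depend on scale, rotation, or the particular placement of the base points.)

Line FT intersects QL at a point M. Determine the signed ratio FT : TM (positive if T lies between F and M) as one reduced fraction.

FT:TM = 2

Set N = (0, 0), L = (1, 0), Q = (0, 1), F = (3, -3); any affine frame gives the same invariant.
1. T is the centroid of triangle NQL ⇒ T = (1/3, 1/3)
line FT meets QL at M = (-1, 2)
T = F + t·(M−F) with t = 2/3, so FT:TM = 2/3:1/3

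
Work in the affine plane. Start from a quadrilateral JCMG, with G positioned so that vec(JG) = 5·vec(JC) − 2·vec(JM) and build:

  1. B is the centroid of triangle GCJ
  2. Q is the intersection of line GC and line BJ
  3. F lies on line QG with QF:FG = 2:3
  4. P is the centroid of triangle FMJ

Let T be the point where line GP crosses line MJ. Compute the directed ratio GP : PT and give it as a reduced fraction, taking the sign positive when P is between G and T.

Assign J = (0, 0), C = (1, 0), M = (0, 1), G = (5, -2) — the answer is frame-independent, so this choice is without loss of generality.
1. B is the centroid of triangle GCJ ⇒ B = (2, -2/3)
2. Q is the intersection of line GC and line BJ ⇒ Q = (3, -1)
3. F lies on line QG with QF:FG = 2:3 ⇒ F = (19/5, -7/5)
4. P is the centroid of triangle FMJ ⇒ P = (19/15, -2/15)
line GP meets MJ at T = (0, 1/2)
P = G + t·(T−G) with t = 56/75, so GP:PT = 56/75:19/75

GP:PT = 56/19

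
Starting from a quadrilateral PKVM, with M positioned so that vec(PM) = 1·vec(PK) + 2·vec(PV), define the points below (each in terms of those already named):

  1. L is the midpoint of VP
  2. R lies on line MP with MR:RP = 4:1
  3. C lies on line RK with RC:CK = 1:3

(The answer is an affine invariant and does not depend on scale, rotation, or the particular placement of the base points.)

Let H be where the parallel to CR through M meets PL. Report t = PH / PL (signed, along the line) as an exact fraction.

t = 5

Set P = (0, 0), K = (1, 0), V = (0, 1), M = (1, 2); any affine frame gives the same invariant.
1. L is the midpoint of VP ⇒ L = (0, 1/2)
2. R lies on line MP with MR:RP = 4:1 ⇒ R = (1/5, 2/5)
3. C lies on line RK with RC:CK = 1:3 ⇒ C = (2/5, 3/10)
through M parallel to CR: direction (-1/5, 1/10); meets PL at H = (0, 5/2)
H = P + t·(L−P) with t = 5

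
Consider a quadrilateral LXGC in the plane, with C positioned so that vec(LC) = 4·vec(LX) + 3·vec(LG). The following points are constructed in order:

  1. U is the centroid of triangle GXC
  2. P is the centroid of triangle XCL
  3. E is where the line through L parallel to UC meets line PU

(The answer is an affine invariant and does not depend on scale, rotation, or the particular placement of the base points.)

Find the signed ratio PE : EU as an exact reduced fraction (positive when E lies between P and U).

PE:EU = 4/3

Work in coordinates with L = (0, 0), X = (1, 0), G = (0, 1), C = (4, 3).
1. U is the centroid of triangle GXC ⇒ U = (5/3, 4/3)
2. P is the centroid of triangle XCL ⇒ P = (5/3, 1)
3. E is where the line through L parallel to UC meets line PU ⇒ E = (5/3, 25/21)
E = P + t·(U−P) with t = 4/7, so PE:EU = t:(1−t) = 4/7:3/7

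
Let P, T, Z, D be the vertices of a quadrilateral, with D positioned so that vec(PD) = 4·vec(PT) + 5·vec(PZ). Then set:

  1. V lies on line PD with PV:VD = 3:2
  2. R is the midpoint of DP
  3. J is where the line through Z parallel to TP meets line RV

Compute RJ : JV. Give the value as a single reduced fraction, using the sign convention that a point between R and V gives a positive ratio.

Assign P = (0, 0), T = (1, 0), Z = (0, 1), D = (4, 5) — the answer is frame-independent, so this choice is without loss of generality.
1. V lies on line PD with PV:VD = 3:2 ⇒ V = (12/5, 3)
2. R is the midpoint of DP ⇒ R = (2, 5/2)
3. J is where the line through Z parallel to TP meets line RV ⇒ J = (4/5, 1)
J = R + t·(V−R) with t = -3, so RJ:JV = t:(1−t) = -3:4

RJ:JV = -3/4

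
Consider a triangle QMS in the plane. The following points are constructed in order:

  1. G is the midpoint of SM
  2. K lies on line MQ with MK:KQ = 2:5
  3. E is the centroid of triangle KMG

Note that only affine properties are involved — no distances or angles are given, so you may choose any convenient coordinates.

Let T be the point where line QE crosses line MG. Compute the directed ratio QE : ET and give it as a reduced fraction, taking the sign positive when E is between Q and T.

QE:ET = 19/2

Assign Q = (0, 0), M = (1, 0), S = (0, 1) — the answer is frame-independent, so this choice is without loss of generality.
1. G is the midpoint of SM ⇒ G = (1/2, 1/2)
2. K lies on line MQ with MK:KQ = 2:5 ⇒ K = (5/7, 0)
3. E is the centroid of triangle KMG ⇒ E = (31/42, 1/6)
line QE meets MG at T = (31/38, 7/38)
E = Q + t·(T−Q) with t = 19/21, so QE:ET = 19/21:2/21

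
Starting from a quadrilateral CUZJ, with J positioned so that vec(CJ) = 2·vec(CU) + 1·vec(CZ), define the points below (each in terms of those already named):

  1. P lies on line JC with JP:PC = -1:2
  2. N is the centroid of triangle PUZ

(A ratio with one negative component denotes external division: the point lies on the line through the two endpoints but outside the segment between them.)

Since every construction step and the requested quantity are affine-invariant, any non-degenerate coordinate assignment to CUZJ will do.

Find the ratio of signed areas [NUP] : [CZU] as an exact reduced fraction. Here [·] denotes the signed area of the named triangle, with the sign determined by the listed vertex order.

[NUP]:[CZU] = -5/3

Set C = (0, 0), U = (1, 0), Z = (0, 1), J = (2, 1); any affine frame gives the same invariant.
1. P lies on line JC with JP:PC = -1:2 ⇒ P = (4, 2)
2. N is the centroid of triangle PUZ ⇒ N = (5/3, 1)
2·[NUP] = 5/3, 2·[CZU] = -1
[NUP]:[CZU] = 5/3:-1 = -5/3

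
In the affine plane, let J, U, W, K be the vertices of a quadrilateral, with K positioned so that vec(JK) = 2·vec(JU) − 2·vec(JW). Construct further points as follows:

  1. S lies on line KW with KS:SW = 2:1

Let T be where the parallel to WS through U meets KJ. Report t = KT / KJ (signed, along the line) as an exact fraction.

Assign J = (0, 0), U = (1, 0), W = (0, 1), K = (2, -2) — the answer is frame-independent, so this choice is without loss of generality.
1. S lies on line KW with KS:SW = 2:1 ⇒ S = (2/3, 0)
through U parallel to WS: direction (2/3, -1); meets KJ at T = (3, -3)
T = K + t·(J−K) with t = -1/2

t = -1/2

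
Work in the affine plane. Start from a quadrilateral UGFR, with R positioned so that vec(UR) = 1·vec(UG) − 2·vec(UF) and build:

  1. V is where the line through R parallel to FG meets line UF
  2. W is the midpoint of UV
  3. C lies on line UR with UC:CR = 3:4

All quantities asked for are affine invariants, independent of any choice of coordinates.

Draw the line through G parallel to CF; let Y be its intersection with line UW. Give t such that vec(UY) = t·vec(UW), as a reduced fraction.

t = -26/3

Work in coordinates with U = (0, 0), G = (1, 0), F = (0, 1), R = (1, -2).
1. V is where the line through R parallel to FG meets line UF ⇒ V = (0, -1)
2. W is the midpoint of UV ⇒ W = (0, -1/2)
3. C lies on line UR with UC:CR = 3:4 ⇒ C = (3/7, -6/7)
through G parallel to CF: direction (-3/7, 13/7); meets UW at Y = (0, 13/3)
Y = U + t·(W−U) with t = -26/3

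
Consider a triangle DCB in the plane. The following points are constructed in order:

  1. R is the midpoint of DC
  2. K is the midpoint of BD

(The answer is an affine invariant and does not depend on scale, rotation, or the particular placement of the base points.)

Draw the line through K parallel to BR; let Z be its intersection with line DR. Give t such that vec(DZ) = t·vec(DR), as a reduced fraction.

t = 1/2

Set D = (0, 0), C = (1, 0), B = (0, 1); any affine frame gives the same invariant.
1. R is the midpoint of DC ⇒ R = (1/2, 0)
2. K is the midpoint of BD ⇒ K = (0, 1/2)
through K parallel to BR: direction (1/2, -1); meets DR at Z = (1/4, 0)
Z = D + t·(R−D) with t = 1/2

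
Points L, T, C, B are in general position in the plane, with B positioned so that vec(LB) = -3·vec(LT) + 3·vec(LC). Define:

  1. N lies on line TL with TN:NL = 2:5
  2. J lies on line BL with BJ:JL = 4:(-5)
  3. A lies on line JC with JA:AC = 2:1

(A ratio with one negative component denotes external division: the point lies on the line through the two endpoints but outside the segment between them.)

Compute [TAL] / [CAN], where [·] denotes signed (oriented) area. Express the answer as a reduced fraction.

Set L = (0, 0), T = (1, 0), C = (0, 1), B = (-3, 3); any affine frame gives the same invariant.
1. N lies on line TL with TN:NL = 2:5 ⇒ N = (5/7, 0)
2. J lies on line BL with BJ:JL = 4:(-5) ⇒ J = (-15, 15)
3. A lies on line JC with JA:AC = 2:1 ⇒ A = (-5, 17/3)
2·[TAL] = 17/3, 2·[CAN] = 5/3
[TAL]:[CAN] = 17/3:5/3 = 17/5

[TAL]:[CAN] = 17/5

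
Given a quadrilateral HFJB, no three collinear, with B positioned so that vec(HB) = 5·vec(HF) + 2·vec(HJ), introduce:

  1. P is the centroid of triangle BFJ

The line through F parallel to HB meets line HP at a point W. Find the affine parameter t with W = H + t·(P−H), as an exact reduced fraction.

Assign H = (0, 0), F = (1, 0), J = (0, 1), B = (5, 2) — the answer is frame-independent, so this choice is without loss of generality.
1. P is the centroid of triangle BFJ ⇒ P = (2, 1)
through F parallel to HB: direction (5, 2); meets HP at W = (-4, -2)
W = H + t·(P−H) with t = -2

t = -2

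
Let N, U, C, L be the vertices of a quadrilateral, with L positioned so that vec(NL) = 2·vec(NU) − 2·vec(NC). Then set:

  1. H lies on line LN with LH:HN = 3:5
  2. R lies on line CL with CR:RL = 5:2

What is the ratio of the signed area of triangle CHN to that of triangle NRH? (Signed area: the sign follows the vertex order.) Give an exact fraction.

[CHN]:[NRH] = 7/2

Assign N = (0, 0), U = (1, 0), C = (0, 1), L = (2, -2) — the answer is frame-independent, so this choice is without loss of generality.
1. H lies on line LN with LH:HN = 3:5 ⇒ H = (5/4, -5/4)
2. R lies on line CL with CR:RL = 5:2 ⇒ R = (10/7, -8/7)
2·[CHN] = -5/4, 2·[NRH] = -5/14
[CHN]:[NRH] = -5/4:-5/14 = 7/2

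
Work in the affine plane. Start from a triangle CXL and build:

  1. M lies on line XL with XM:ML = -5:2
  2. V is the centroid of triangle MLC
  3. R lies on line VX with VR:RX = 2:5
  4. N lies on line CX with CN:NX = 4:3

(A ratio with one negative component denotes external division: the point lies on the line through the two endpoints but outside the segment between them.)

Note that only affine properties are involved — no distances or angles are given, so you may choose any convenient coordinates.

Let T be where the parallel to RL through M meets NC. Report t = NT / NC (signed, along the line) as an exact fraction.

t = 53/46

Set C = (0, 0), X = (1, 0), L = (0, 1); any affine frame gives the same invariant.
1. M lies on line XL with XM:ML = -5:2 ⇒ M = (-2/3, 5/3)
2. V is the centroid of triangle MLC ⇒ V = (-2/9, 8/9)
3. R lies on line VX with VR:RX = 2:5 ⇒ R = (8/63, 40/63)
4. N lies on line CX with CN:NX = 4:3 ⇒ N = (4/7, 0)
through M parallel to RL: direction (-8/63, 23/63); meets NC at T = (-2/23, 0)
T = N + t·(C−N) with t = 53/46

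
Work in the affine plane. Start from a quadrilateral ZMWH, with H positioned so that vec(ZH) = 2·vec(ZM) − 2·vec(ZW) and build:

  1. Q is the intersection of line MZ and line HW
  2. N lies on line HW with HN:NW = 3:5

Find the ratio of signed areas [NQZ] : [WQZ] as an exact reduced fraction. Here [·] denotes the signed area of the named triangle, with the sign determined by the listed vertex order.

[NQZ]:[WQZ] = -7/8

Work in coordinates with Z = (0, 0), M = (1, 0), W = (0, 1), H = (2, -2).
1. Q is the intersection of line MZ and line HW ⇒ Q = (2/3, 0)
2. N lies on line HW with HN:NW = 3:5 ⇒ N = (5/4, -7/8)
2·[NQZ] = 7/12, 2·[WQZ] = -2/3
[NQZ]:[WQZ] = 7/12:-2/3 = -7/8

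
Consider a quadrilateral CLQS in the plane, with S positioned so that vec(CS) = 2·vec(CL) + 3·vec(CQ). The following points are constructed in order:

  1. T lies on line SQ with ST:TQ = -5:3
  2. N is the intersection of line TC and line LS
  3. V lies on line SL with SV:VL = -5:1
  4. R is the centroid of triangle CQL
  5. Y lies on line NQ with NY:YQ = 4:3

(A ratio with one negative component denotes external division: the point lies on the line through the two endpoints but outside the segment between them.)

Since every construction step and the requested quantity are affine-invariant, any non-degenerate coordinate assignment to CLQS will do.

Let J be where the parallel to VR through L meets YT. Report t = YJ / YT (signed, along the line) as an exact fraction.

Work in coordinates with C = (0, 0), L = (1, 0), Q = (0, 1), S = (2, 3).
1. T lies on line SQ with ST:TQ = -5:3 ⇒ T = (-3, -2)
2. N is the intersection of line TC and line LS ⇒ N = (9/7, 6/7)
3. V lies on line SL with SV:VL = -5:1 ⇒ V = (3/4, -3/4)
4. R is the centroid of triangle CQL ⇒ R = (1/3, 1/3)
5. Y lies on line NQ with NY:YQ = 4:3 ⇒ Y = (27/49, 46/49)
through L parallel to VR: direction (-5/12, 13/12); meets YT at J = (307/497, 494/497)
J = Y + t·(T−Y) with t = -4/213

t = -4/213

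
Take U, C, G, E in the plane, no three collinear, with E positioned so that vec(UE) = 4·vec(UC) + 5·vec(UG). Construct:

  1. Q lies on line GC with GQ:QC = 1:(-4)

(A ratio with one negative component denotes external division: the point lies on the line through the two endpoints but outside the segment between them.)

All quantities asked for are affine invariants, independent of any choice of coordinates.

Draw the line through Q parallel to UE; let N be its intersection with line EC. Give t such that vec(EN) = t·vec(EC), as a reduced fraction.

Assign U = (0, 0), C = (1, 0), G = (0, 1), E = (4, 5) — the answer is frame-independent, so this choice is without loss of generality.
1. Q lies on line GC with GQ:QC = 1:(-4) ⇒ Q = (-1/3, 4/3)
through Q parallel to UE: direction (4, 5); meets EC at N = (41/5, 12)
N = E + t·(C−E) with t = -7/5

t = -7/5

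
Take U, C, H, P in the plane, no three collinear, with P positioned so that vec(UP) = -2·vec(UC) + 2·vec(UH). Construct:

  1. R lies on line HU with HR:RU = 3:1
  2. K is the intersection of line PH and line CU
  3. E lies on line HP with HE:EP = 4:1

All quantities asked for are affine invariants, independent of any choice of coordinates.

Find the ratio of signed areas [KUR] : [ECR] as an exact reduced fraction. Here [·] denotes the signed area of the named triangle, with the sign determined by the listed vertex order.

Work in coordinates with U = (0, 0), C = (1, 0), H = (0, 1), P = (-2, 2).
1. R lies on line HU with HR:RU = 3:1 ⇒ R = (0, 1/4)
2. K is the intersection of line PH and line CU ⇒ K = (2, 0)
3. E lies on line HP with HE:EP = 4:1 ⇒ E = (-8/5, 9/5)
2·[KUR] = -1/2, 2·[ECR] = -23/20
[KUR]:[ECR] = -1/2:-23/20 = 10/23

[KUR]:[ECR] = 10/23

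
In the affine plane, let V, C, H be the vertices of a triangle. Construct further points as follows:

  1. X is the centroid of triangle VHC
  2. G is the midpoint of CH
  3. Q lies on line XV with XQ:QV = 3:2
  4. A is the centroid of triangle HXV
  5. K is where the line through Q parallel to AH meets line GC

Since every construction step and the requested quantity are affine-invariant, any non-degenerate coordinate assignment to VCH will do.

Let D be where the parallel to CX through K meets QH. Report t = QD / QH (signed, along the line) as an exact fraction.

t = 33/32

Choose coordinates V = (0, 0), C = (1, 0), H = (0, 1).
1. X is the centroid of triangle VHC ⇒ X = (1/3, 1/3)
2. G is the midpoint of CH ⇒ G = (1/2, 1/2)
3. Q lies on line XV with XQ:QV = 3:2 ⇒ Q = (2/15, 2/15)
4. A is the centroid of triangle HXV ⇒ A = (1/9, 4/9)
5. K is where the line through Q parallel to AH meets line GC ⇒ K = (-1/20, 21/20)
through K parallel to CX: direction (-2/3, 1/3); meets QH at D = (-1/240, 493/480)
D = Q + t·(H−Q) with t = 33/32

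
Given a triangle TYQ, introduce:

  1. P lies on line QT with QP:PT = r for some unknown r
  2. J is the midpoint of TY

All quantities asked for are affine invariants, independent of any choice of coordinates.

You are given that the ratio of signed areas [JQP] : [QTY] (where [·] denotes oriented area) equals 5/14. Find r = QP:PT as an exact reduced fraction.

Set T = (0, 0), Y = (1, 0), Q = (0, 1); any affine frame gives the same invariant.
1. With QP:PT = r, write λ = r/(r+1) so P = Q + λ·(T−Q); P is affine-linear in λ
2. J is the midpoint of TY ⇒ J = (1/2, 0)
Every point depending on P is an affine combination of P and λ-independent points, so each such coordinate is linear in λ; the λ² term in each signed area is a multiple of (T−Q)×(T−Q) = 0, so 2·[JQP] and 2·[QTY] are each linear in λ. Evaluating at λ=0 and λ=1:
  2·[JQP] = 1/2·λ,   2·[QTY] = 1
So [JQP]:[QTY] = (1/2·λ) / (1). Setting this equal to 5/14:
  1/2·λ = 5/14·(1)  ⇒  λ = 5/7
Then r = λ/(1−λ) = (5/7)/(2/7) = 5/2. Check: with r = 5/2, P = (0, 2/7) and [JQP]:[QTY] = 5/14 as required.

r = 5/2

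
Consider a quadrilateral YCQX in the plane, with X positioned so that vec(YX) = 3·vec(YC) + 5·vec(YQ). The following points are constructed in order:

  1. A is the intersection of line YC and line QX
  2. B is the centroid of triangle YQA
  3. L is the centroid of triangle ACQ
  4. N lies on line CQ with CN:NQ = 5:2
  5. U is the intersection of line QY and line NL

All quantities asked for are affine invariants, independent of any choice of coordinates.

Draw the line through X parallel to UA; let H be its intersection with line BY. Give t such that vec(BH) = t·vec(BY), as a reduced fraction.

Choose coordinates Y = (0, 0), C = (1, 0), Q = (0, 1), X = (3, 5).
1. A is the intersection of line YC and line QX ⇒ A = (-3/4, 0)
2. B is the centroid of triangle YQA ⇒ B = (-1/4, 1/3)
3. L is the centroid of triangle ACQ ⇒ L = (1/12, 1/3)
4. N lies on line CQ with CN:NQ = 5:2 ⇒ N = (2/7, 5/7)
5. U is the intersection of line QY and line NL ⇒ U = (0, 3/17)
through X parallel to UA: direction (-3/4, -3/17); meets BY at H = (-219/80, 73/20)
H = B + t·(Y−B) with t = -199/20

t = -199/20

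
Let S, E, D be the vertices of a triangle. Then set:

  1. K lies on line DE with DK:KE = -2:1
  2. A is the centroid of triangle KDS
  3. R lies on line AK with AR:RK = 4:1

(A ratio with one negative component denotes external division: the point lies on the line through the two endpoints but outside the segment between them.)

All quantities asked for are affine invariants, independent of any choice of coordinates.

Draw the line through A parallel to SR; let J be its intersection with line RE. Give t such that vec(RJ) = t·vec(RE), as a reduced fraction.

t = 2/3

Set S = (0, 0), E = (1, 0), D = (0, 1); any affine frame gives the same invariant.
1. K lies on line DE with DK:KE = -2:1 ⇒ K = (2, -1)
2. A is the centroid of triangle KDS ⇒ A = (2/3, 0)
3. R lies on line AK with AR:RK = 4:1 ⇒ R = (26/15, -4/5)
through A parallel to SR: direction (26/15, -4/5); meets RE at J = (56/45, -4/15)
J = R + t·(E−R) with t = 2/3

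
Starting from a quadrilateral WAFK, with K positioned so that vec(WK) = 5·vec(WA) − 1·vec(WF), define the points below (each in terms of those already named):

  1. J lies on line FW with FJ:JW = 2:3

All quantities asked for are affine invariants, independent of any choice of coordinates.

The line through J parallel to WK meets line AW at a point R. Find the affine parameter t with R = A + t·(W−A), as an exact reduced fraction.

Assign W = (0, 0), A = (1, 0), F = (0, 1), K = (5, -1) — the answer is frame-independent, so this choice is without loss of generality.
1. J lies on line FW with FJ:JW = 2:3 ⇒ J = (0, 3/5)
through J parallel to WK: direction (5, -1); meets AW at R = (3, 0)
R = A + t·(W−A) with t = -2

t = -2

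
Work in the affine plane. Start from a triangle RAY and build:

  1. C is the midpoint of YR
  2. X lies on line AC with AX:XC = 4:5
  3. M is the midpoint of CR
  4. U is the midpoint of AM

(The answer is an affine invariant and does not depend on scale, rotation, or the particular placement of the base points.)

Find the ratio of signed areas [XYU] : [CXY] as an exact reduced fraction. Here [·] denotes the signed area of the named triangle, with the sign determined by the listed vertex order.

Assign R = (0, 0), A = (1, 0), Y = (0, 1) — the answer is frame-independent, so this choice is without loss of generality.
1. C is the midpoint of YR ⇒ C = (0, 1/2)
2. X lies on line AC with AX:XC = 4:5 ⇒ X = (5/9, 2/9)
3. M is the midpoint of CR ⇒ M = (0, 1/4)
4. U is the midpoint of AM ⇒ U = (1/2, 1/8)
2·[XYU] = 7/72, 2·[CXY] = 5/18
[XYU]:[CXY] = 7/72:5/18 = 7/20

[XYU]:[CXY] = 7/20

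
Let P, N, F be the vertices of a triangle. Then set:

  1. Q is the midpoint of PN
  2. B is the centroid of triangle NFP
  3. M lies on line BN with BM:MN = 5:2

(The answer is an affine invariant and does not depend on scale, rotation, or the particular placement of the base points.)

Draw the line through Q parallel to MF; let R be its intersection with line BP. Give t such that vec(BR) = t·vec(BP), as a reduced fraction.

Set P = (0, 0), N = (1, 0), F = (0, 1); any affine frame gives the same invariant.
1. Q is the midpoint of PN ⇒ Q = (1/2, 0)
2. B is the centroid of triangle NFP ⇒ B = (1/3, 1/3)
3. M lies on line BN with BM:MN = 5:2 ⇒ M = (17/21, 2/21)
through Q parallel to MF: direction (-17/21, 19/21); meets BP at R = (19/72, 19/72)
R = B + t·(P−B) with t = 5/24

t = 5/24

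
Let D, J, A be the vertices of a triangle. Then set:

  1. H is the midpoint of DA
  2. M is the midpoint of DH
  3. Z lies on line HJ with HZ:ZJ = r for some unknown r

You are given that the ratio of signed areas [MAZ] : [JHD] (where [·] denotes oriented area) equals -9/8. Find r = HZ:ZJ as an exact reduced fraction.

r = 3

Set D = (0, 0), J = (1, 0), A = (0, 1); any affine frame gives the same invariant.
1. H is the midpoint of DA ⇒ H = (0, 1/2)
2. M is the midpoint of DH ⇒ M = (0, 1/4)
3. With HZ:ZJ = r, write λ = r/(r+1) so Z = H + λ·(J−H); Z is affine-linear in λ
Every point depending on Z is an affine combination of Z and λ-independent points, so each such coordinate is linear in λ; the λ² term in each signed area is a multiple of (J−H)×(J−H) = 0, so 2·[MAZ] and 2·[JHD] are each linear in λ. Evaluating at λ=0 and λ=1:
  2·[MAZ] = -3/4·λ,   2·[JHD] = 1/2
So [MAZ]:[JHD] = (-3/4·λ) / (1/2). Setting this equal to -9/8:
  -3/4·λ = -9/8·(1/2)  ⇒  λ = 3/4
Then r = λ/(1−λ) = (3/4)/(1/4) = 3. Check: with r = 3, Z = (3/4, 1/8) and [MAZ]:[JHD] = -9/8 as required.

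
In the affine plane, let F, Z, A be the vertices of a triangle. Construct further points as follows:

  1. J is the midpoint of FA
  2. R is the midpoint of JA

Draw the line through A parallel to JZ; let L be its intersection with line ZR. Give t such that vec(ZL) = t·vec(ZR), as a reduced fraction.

t = 2

Set F = (0, 0), Z = (1, 0), A = (0, 1); any affine frame gives the same invariant.
1. J is the midpoint of FA ⇒ J = (0, 1/2)
2. R is the midpoint of JA ⇒ R = (0, 3/4)
through A parallel to JZ: direction (1, -1/2); meets ZR at L = (-1, 3/2)
L = Z + t·(R−Z) with t = 2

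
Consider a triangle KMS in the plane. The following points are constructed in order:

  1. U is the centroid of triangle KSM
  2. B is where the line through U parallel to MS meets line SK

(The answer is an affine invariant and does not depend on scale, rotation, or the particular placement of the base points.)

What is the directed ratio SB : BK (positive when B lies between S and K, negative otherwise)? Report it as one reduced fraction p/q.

SB:BK = 1/2

Choose coordinates K = (0, 0), M = (1, 0), S = (0, 1).
1. U is the centroid of triangle KSM ⇒ U = (1/3, 1/3)
2. B is where the line through U parallel to MS meets line SK ⇒ B = (0, 2/3)
B = S + t·(K−S) with t = 1/3, so SB:BK = t:(1−t) = 1/3:2/3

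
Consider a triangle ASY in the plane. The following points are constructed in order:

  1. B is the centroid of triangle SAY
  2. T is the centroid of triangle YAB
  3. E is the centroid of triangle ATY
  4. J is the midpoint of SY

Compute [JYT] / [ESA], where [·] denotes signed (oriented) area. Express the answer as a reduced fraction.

Choose coordinates A = (0, 0), S = (1, 0), Y = (0, 1).
1. B is the centroid of triangle SAY ⇒ B = (1/3, 1/3)
2. T is the centroid of triangle YAB ⇒ T = (1/9, 4/9)
3. E is the centroid of triangle ATY ⇒ E = (1/27, 13/27)
4. J is the midpoint of SY ⇒ J = (1/2, 1/2)
2·[JYT] = 2/9, 2·[ESA] = -13/27
[JYT]:[ESA] = 2/9:-13/27 = -6/13

[JYT]:[ESA] = -6/13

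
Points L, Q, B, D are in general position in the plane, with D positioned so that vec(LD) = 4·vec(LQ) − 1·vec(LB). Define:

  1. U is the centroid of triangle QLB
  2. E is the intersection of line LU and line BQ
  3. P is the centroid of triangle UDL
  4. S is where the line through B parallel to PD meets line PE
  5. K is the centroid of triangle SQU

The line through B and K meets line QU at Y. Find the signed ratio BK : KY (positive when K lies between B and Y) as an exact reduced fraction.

BK:KY = 7/3

Assign L = (0, 0), Q = (1, 0), B = (0, 1), D = (4, -1) — the answer is frame-independent, so this choice is without loss of generality.
1. U is the centroid of triangle QLB ⇒ U = (1/3, 1/3)
2. E is the intersection of line LU and line BQ ⇒ E = (1/2, 1/2)
3. P is the centroid of triangle UDL ⇒ P = (13/9, -2/9)
4. S is where the line through B parallel to PD meets line PE ⇒ S = (-23/90, 97/90)
5. K is the centroid of triangle SQU ⇒ K = (97/270, 127/270)
line BK meets QU at Y = (97/189, 46/189)
K = B + t·(Y−B) with t = 7/10, so BK:KY = 7/10:3/10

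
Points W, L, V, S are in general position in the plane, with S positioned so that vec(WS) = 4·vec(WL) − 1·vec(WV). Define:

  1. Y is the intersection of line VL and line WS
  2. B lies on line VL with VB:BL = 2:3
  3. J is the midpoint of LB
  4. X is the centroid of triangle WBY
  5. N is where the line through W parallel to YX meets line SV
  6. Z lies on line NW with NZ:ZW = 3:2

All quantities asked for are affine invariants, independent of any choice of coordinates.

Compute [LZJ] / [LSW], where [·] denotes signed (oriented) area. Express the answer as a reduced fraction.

[LZJ]:[LSW] = 6/5

Set W = (0, 0), L = (1, 0), V = (0, 1), S = (4, -1); any affine frame gives the same invariant.
1. Y is the intersection of line VL and line WS ⇒ Y = (4/3, -1/3)
2. B lies on line VL with VB:BL = 2:3 ⇒ B = (2/5, 3/5)
3. J is the midpoint of LB ⇒ J = (7/10, 3/10)
4. X is the centroid of triangle WBY ⇒ X = (26/45, 4/45)
5. N is where the line through W parallel to YX meets line SV ⇒ N = (-17, 19/2)
6. Z lies on line NW with NZ:ZW = 3:2 ⇒ Z = (-34/5, 19/5)
2·[LZJ] = -6/5, 2·[LSW] = -1
[LZJ]:[LSW] = -6/5:-1 = 6/5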